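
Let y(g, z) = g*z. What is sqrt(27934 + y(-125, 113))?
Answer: sqrt(13809) ≈ 117.51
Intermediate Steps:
sqrt(27934 + y(-125, 113)) = sqrt(27934 - 125*113) = sqrt(27934 - 14125) = sqrt(13809)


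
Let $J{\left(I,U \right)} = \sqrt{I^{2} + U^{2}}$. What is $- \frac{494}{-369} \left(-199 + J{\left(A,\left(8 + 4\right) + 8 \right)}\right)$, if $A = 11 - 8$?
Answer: $- \frac{98306}{369} + \frac{494 \sqrt{409}}{369} \approx -239.34$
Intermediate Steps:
$A = 3$ ($A = 11 - 8 = 3$)
$- \frac{494}{-369} \left(-199 + J{\left(A,\left(8 + 4\right) + 8 \right)}\right) = - \frac{494}{-369} \left(-199 + \sqrt{3^{2} + \left(\left(8 + 4\right) + 8\right)^{2}}\right) = \left(-494\right) \left(- \frac{1}{369}\right) \left(-199 + \sqrt{9 + \left(12 + 8\right)^{2}}\right) = \frac{494 \left(-199 + \sqrt{9 + 20^{2}}\right)}{369} = \frac{494 \left(-199 + \sqrt{9 + 400}\right)}{369} = \frac{494 \left(-199 + \sqrt{409}\right)}{369} = - \frac{98306}{369} + \frac{494 \sqrt{409}}{369}$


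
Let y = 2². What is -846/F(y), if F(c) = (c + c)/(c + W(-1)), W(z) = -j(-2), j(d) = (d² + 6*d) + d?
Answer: -2961/2 ≈ -1480.5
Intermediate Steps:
j(d) = d² + 7*d
W(z) = 10 (W(z) = -(-2)*(7 - 2) = -(-2)*5 = -1*(-10) = 10)
y = 4
F(c) = 2*c/(10 + c) (F(c) = (c + c)/(c + 10) = (2*c)/(10 + c) = 2*c/(10 + c))
-846/F(y) = -846/(2*4/(10 + 4)) = -846/(2*4/14) = -846/(2*4*(1/14)) = -846/4/7 = -846*7/4 = -2961/2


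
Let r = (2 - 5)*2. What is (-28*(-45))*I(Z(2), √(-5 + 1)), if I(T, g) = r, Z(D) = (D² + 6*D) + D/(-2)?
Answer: -7560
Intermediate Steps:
r = -6 (r = -3*2 = -6)
Z(D) = D² + 11*D/2 (Z(D) = (D² + 6*D) + D*(-½) = (D² + 6*D) - D/2 = D² + 11*D/2)
I(T, g) = -6
(-28*(-45))*I(Z(2), √(-5 + 1)) = -28*(-45)*(-6) = 1260*(-6) = -7560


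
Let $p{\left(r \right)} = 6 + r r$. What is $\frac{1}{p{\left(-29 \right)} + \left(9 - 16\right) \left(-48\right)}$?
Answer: $\frac{1}{1183} \approx 0.00084531$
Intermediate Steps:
$p{\left(r \right)} = 6 + r^{2}$
$\frac{1}{p{\left(-29 \right)} + \left(9 - 16\right) \left(-48\right)} = \frac{1}{\left(6 + \left(-29\right)^{2}\right) + \left(9 - 16\right) \left(-48\right)} = \frac{1}{\left(6 + 841\right) - -336} = \frac{1}{847 + 336} = \frac{1}{1183}$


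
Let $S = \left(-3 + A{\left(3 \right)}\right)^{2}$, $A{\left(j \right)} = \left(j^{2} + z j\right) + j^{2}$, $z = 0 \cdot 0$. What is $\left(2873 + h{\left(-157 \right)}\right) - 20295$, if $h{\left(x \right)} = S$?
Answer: $-17197$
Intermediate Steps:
$z = 0$
$A{\left(j \right)} = 2 j^{2}$ ($A{\left(j \right)} = \left(j^{2} + 0 j\right) + j^{2} = \left(j^{2} + 0\right) + j^{2} = j^{2} + j^{2} = 2 j^{2}$)
$S = 225$ ($S = \left(-3 + 2 \cdot 3^{2}\right)^{2} = \left(-3 + 2 \cdot 9\right)^{2} = \left(-3 + 18\right)^{2} = 15^{2} = 225$)
$h{\left(x \right)} = 225$
$\left(2873 + h{\left(-157 \right)}\right) - 20295 = \left(2873 + 225\right) - 20295 = 3098 - 20295 = -17197$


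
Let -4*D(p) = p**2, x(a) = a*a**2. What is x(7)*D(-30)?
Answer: -77175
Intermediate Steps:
x(a) = a**3
D(p) = -p**2/4
x(7)*D(-30) = 7**3*(-1/4*(-30)**2) = 343*(-1/4*900) = 343*(-225) = -77175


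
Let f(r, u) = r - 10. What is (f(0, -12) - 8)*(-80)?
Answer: 1440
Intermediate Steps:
f(r, u) = -10 + r
(f(0, -12) - 8)*(-80) = ((-10 + 0) - 8)*(-80) = (-10 - 8)*(-80) = -18*(-80) = 1440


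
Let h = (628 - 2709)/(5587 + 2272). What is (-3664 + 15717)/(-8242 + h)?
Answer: -94724527/64775959 ≈ -1.4623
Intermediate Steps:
h = -2081/7859 ≈ -0.26479
(-3664 + 15717)/(-8242 + h) = (-3664 + 15717)/(-8242 - 2081/7859) = 12053/(-64775959/7859) = 12053*(-7859/64775959) = -94724527/64775959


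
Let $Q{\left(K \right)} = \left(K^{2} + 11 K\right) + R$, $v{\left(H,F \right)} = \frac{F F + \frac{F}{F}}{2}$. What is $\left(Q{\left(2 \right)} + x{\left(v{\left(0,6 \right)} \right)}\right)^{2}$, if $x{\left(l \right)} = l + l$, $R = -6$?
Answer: $3249$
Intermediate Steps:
$v{\left(H,F \right)} = \frac{1}{2} + \frac{F^{2}}{2}$ ($v{\left(H,F \right)} = \left(F^{2} + 1\right) \frac{1}{2} = \left(1 + F^{2}\right) \frac{1}{2} = \frac{1}{2} + \frac{F^{2}}{2}$)
$Q{\left(K \right)} = -6 + K^{2} + 11 K$ ($Q{\left(K \right)} = \left(K^{2} + 11 K\right) - 6 = -6 + K^{2} + 11 K$)
$x{\left(l \right)} = 2 l$
$\left(Q{\left(2 \right)} + x{\left(v{\left(0,6 \right)} \right)}\right)^{2} = \left(\left(-6 + 2^{2} + 11 \cdot 2\right) + 2 \left(\frac{1}{2} + \frac{6^{2}}{2}\right)\right)^{2} = \left(\left(-6 + 4 + 22\right) + 2 \left(\frac{1}{2} + \frac{1}{2} \cdot 36\right)\right)^{2} = \left(20 + 2 \left(\frac{1}{2} + 18\right)\right)^{2} = \left(20 + 2 \cdot \frac{37}{2}\right)^{2} = \left(20 + 37\right)^{2} = 57^{2} = 3249$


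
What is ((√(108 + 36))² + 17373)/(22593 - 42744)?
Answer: -5839/6717 ≈ -0.86929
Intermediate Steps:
((√(108 + 36))² + 17373)/(22593 - 42744) = ((√144)² + 17373)/(-20151) = (12² + 17373)*(-1/20151) = (144 + 17373)*(-1/20151) = 17517*(-1/20151) = -5839/6717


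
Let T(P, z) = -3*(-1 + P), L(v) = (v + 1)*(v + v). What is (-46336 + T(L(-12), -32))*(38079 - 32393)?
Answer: -267952750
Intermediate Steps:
L(v) = 2*v*(1 + v) (L(v) = (1 + v)*(2*v) = 2*v*(1 + v))
T(P, z) = 3 - 3*P
(-46336 + T(L(-12), -32))*(38079 - 32393) = (-46336 + (3 - 6*(-12)*(1 - 12)))*(38079 - 32393) = (-46336 + (3 - 6*(-12)*(-11)))*5686 = (-46336 + (3 - 3*264))*5686 = (-46336 + (3 - 792))*5686 = (-46336 - 789)*5686 = -47125*5686 = -267952750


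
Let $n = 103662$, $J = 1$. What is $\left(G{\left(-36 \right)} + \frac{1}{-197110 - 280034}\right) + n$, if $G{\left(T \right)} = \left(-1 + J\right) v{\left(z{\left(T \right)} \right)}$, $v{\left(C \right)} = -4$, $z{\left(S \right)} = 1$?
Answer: $\frac{49461701327}{477144} \approx 1.0366 \cdot 10^{5}$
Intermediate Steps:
$G{\left(T \right)} = 0$ ($G{\left(T \right)} = \left(-1 + 1\right) \left(-4\right) = 0 \left(-4\right) = 0$)
$\left(G{\left(-36 \right)} + \frac{1}{-197110 - 280034}\right) + n = \left(0 + \frac{1}{-197110 - 280034}\right) + 103662 = \left(0 + \frac{1}{-477144}\right) + 103662 = \left(0 - \frac{1}{477144}\right) + 103662 = - \frac{1}{477144} + 103662 = \frac{49461701327}{477144}$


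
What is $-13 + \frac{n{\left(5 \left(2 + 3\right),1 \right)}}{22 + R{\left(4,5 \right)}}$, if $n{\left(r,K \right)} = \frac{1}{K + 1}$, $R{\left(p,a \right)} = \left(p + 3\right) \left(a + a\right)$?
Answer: $- \frac{2391}{184} \approx -12.995$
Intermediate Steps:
$R{\left(p,a \right)} = 2 a \left(3 + p\right)$ ($R{\left(p,a \right)} = \left(3 + p\right) 2 a = 2 a \left(3 + p\right)$)
$n{\left(r,K \right)} = \frac{1}{1 + K}$
$-13 + \frac{n{\left(5 \left(2 + 3\right),1 \right)}}{22 + R{\left(4,5 \right)}} = -13 + \frac{1}{\left(1 + 1\right) \left(22 + 2 \cdot 5 \left(3 + 4\right)\right)} = -13 + \frac{1}{2 \left(22 + 2 \cdot 5 \cdot 7\right)} = -13 + \frac{1}{2 \left(22 + 70\right)} = -13 + \frac{1}{2 \cdot 92} = -13 + \frac{1}{2} \cdot \frac{1}{92} = -13 + \frac{1}{184} = - \frac{2391}{184}$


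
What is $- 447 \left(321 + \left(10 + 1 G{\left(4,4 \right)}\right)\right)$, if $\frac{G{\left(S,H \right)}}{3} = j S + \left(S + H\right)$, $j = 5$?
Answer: $-185505$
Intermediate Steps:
$G{\left(S,H \right)} = 3 H + 18 S$ ($G{\left(S,H \right)} = 3 \left(5 S + \left(S + H\right)\right) = 3 \left(5 S + \left(H + S\right)\right) = 3 \left(H + 6 S\right) = 3 H + 18 S$)
$- 447 \left(321 + \left(10 + 1 G{\left(4,4 \right)}\right)\right) = - 447 \left(321 + \left(10 + 1 \left(3 \cdot 4 + 18 \cdot 4\right)\right)\right) = - 447 \left(321 + \left(10 + 1 \left(12 + 72\right)\right)\right) = - 447 \left(321 + \left(10 + 1 \cdot 84\right)\right) = - 447 \left(321 + \left(10 + 84\right)\right) = - 447 \left(321 + 94\right) = \left(-447\right) 415 = -185505$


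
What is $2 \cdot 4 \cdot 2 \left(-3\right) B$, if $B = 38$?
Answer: $-1824$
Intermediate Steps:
$2 \cdot 4 \cdot 2 \left(-3\right) B = 2 \cdot 4 \cdot 2 \left(-3\right) 38 = 8 \cdot 2 \left(-3\right) 38 = 16 \left(-3\right) 38 = \left(-48\right) 38 = -1824$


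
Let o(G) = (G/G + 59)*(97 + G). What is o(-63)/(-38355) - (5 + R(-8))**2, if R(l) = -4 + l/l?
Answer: -10364/2557 ≈ -4.0532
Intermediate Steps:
R(l) = -3 (R(l) = -4 + 1 = -3)
o(G) = 5820 + 60*G (o(G) = (1 + 59)*(97 + G) = 60*(97 + G) = 5820 + 60*G)
o(-63)/(-38355) - (5 + R(-8))**2 = (5820 + 60*(-63))/(-38355) - (5 - 3)**2 = (5820 - 3780)*(-1/38355) - 1*2**2 = 2040*(-1/38355) - 1*4 = -136/2557 - 4 = -10364/2557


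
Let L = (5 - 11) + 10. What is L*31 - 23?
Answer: 101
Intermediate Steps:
L = 4 (L = -6 + 10 = 4)
L*31 - 23 = 4*31 - 23 = 124 - 23 = 101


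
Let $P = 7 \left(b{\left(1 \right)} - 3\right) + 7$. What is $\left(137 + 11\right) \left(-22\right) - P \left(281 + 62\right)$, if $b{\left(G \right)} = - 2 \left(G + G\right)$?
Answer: $11150$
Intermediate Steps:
$b{\left(G \right)} = - 4 G$ ($b{\left(G \right)} = - 2 \cdot 2 G = - 4 G$)
$P = -42$ ($P = 7 \left(\left(-4\right) 1 - 3\right) + 7 = 7 \left(-4 - 3\right) + 7 = 7 \left(-7\right) + 7 = -49 + 7 = -42$)
$\left(137 + 11\right) \left(-22\right) - P \left(281 + 62\right) = \left(137 + 11\right) \left(-22\right) - - 42 \left(281 + 62\right) = 148 \left(-22\right) - \left(-42\right) 343 = -3256 - -14406 = -3256 + 14406 = 11150$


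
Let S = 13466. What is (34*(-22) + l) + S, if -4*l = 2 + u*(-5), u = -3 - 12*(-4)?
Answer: 51095/4 ≈ 12774.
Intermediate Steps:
u = 45 (u = -3 - 3*(-16) = -3 + 48 = 45)
l = 223/4 (l = -(2 + 45*(-5))/4 = -(2 - 225)/4 = -1/4*(-223) = 223/4 ≈ 55.750)
(34*(-22) + l) + S = (34*(-22) + 223/4) + 13466 = (-748 + 223/4) + 13466 = -2769/4 + 13466 = 51095/4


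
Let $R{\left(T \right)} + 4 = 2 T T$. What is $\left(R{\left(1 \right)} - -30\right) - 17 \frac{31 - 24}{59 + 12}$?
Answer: $\frac{1869}{71} \approx 26.324$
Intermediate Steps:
$R{\left(T \right)} = -4 + 2 T^{2}$ ($R{\left(T \right)} = -4 + 2 T T = -4 + 2 T^{2}$)
$\left(R{\left(1 \right)} - -30\right) - 17 \frac{31 - 24}{59 + 12} = \left(\left(-4 + 2 \cdot 1^{2}\right) - -30\right) - 17 \frac{31 - 24}{59 + 12} = \left(\left(-4 + 2 \cdot 1\right) + 30\right) - 17 \cdot \frac{7}{71} = \left(\left(-4 + 2\right) + 30\right) - 17 \cdot 7 \cdot \frac{1}{71} = \left(-2 + 30\right) - \frac{119}{71} = 28 - \frac{119}{71} = \frac{1869}{71}$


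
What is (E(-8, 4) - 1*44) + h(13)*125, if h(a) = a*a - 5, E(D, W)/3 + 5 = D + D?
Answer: 20393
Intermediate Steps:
E(D, W) = -15 + 6*D (E(D, W) = -15 + 3*(D + D) = -15 + 3*(2*D) = -15 + 6*D)
h(a) = -5 + a² (h(a) = a² - 5 = -5 + a²)
(E(-8, 4) - 1*44) + h(13)*125 = ((-15 + 6*(-8)) - 1*44) + (-5 + 13²)*125 = ((-15 - 48) - 44) + (-5 + 169)*125 = (-63 - 44) + 164*125 = -107 + 20500 = 20393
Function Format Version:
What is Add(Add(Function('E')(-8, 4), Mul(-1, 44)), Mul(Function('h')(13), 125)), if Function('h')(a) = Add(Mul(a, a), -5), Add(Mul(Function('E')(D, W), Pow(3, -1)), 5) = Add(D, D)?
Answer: 20393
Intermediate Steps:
Function('E')(D, W) = Add(-15, Mul(6, D)) (Function('E')(D, W) = Add(-15, Mul(3, Add(D, D))) = Add(-15, Mul(3, Mul(2, D))) = Add(-15, Mul(6, D)))
Function('h')(a) = Add(-5, Pow(a, 2)) (Function('h')(a) = Add(Pow(a, 2), -5) = Add(-5, Pow(a, 2)))
Add(Add(Function('E')(-8, 4), Mul(-1, 44)), Mul(Function('h')(13), 125)) = Add(Add(Add(-15, Mul(6, -8)), Mul(-1, 44)), Mul(Add(-5, Pow(13, 2)), 125)) = Add(Add(Add(-15, -48), -44), Mul(Add(-5, 169), 125)) = Add(Add(-63, -44), Mul(164, 125)) = Add(-107, 20500) = 20393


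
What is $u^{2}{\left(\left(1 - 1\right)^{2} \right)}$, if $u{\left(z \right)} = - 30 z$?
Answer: $0$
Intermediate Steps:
$u^{2}{\left(\left(1 - 1\right)^{2} \right)} = \left(- 30 \left(1 - 1\right)^{2}\right)^{2} = \left(- 30 \cdot 0^{2}\right)^{2} = \left(\left(-30\right) 0\right)^{2} = 0^{2} = 0$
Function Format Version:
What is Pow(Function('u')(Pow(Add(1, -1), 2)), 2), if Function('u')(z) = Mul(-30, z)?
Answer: 0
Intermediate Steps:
Pow(Function('u')(Pow(Add(1, -1), 2)), 2) = Pow(Mul(-30, Pow(Add(1, -1), 2)), 2) = Pow(Mul(-30, Pow(0, 2)), 2) = Pow(Mul(-30, 0), 2) = Pow(0, 2) = 0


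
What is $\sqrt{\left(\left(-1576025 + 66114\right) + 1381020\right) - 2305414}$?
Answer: $i \sqrt{2434305} \approx 1560.2 i$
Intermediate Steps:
$\sqrt{\left(\left(-1576025 + 66114\right) + 1381020\right) - 2305414} = \sqrt{\left(-1509911 + 1381020\right) - 2305414} = \sqrt{-128891 - 2305414} = \sqrt{-2434305} = i \sqrt{2434305}$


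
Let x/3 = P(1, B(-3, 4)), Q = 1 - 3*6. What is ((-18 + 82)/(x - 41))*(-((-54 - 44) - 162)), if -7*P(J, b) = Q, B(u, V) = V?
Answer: -29120/59 ≈ -493.56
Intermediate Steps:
Q = -17 (Q = 1 - 18 = -17)
P(J, b) = 17/7 (P(J, b) = -⅐*(-17) = 17/7)
x = 51/7 (x = 3*(17/7) = 51/7 ≈ 7.2857)
((-18 + 82)/(x - 41))*(-((-54 - 44) - 162)) = ((-18 + 82)/(51/7 - 41))*(-((-54 - 44) - 162)) = (64/(-236/7))*(-(-98 - 162)) = (64*(-7/236))*(-1*(-260)) = -112/59*260 = -29120/59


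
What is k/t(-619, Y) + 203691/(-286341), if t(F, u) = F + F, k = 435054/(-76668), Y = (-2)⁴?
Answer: -1067153011585/1509891746308 ≈ -0.70677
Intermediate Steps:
Y = 16
k = -72509/12778 (k = 435054*(-1/76668) = -72509/12778 ≈ -5.6745)
t(F, u) = 2*F
k/t(-619, Y) + 203691/(-286341) = -72509/(12778*(2*(-619))) + 203691/(-286341) = -72509/12778/(-1238) + 203691*(-1/286341) = -72509/12778*(-1/1238) - 67897/95447 = 72509/15819164 - 67897/95447 = -1067153011585/1509891746308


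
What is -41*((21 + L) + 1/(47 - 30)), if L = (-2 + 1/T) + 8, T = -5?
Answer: -93603/85 ≈ -1101.2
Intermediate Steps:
L = 29/5 (L = (-2 + 1/(-5)) + 8 = (-2 - ⅕) + 8 = -11/5 + 8 = 29/5 ≈ 5.8000)
-41*((21 + L) + 1/(47 - 30)) = -41*((21 + 29/5) + 1/(47 - 30)) = -41*(134/5 + 1/17) = -41*2283/85 = -93603/85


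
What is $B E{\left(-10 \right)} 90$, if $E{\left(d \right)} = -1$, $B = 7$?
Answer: $-630$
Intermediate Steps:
$B E{\left(-10 \right)} 90 = 7 \left(-1\right) 90 = \left(-7\right) 90 = -630$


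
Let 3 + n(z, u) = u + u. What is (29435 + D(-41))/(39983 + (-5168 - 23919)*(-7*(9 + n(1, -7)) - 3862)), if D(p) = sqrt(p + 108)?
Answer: 5887/22149021 + sqrt(67)/110745105 ≈ 0.00026586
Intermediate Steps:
n(z, u) = -3 + 2*u (n(z, u) = -3 + (u + u) = -3 + 2*u)
D(p) = sqrt(108 + p)
(29435 + D(-41))/(39983 + (-5168 - 23919)*(-7*(9 + n(1, -7)) - 3862)) = (29435 + sqrt(108 - 41))/(39983 + (-5168 - 23919)*(-7*(9 + (-3 + 2*(-7))) - 3862)) = (29435 + sqrt(67))/(39983 - 29087*(-7*(9 + (-3 - 14)) - 3862)) = (29435 + sqrt(67))/(39983 - 29087*(-7*(9 - 17) - 3862)) = (29435 + sqrt(67))/(39983 - 29087*(-7*(-8) - 3862)) = (29435 + sqrt(67))/(39983 - 29087*(56 - 3862)) = (29435 + sqrt(67))/(39983 - 29087*(-3806)) = (29435 + sqrt(67))/(39983 + 110705122) = (29435 + sqrt(67))/110745105 = (29435 + sqrt(67))*(1/110745105) = 5887/22149021 + sqrt(67)/110745105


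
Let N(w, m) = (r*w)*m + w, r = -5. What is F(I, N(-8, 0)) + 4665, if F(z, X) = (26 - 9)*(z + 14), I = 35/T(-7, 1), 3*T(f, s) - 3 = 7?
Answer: 10163/2 ≈ 5081.5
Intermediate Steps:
T(f, s) = 10/3 (T(f, s) = 1 + (⅓)*7 = 1 + 7/3 = 10/3)
N(w, m) = w - 5*m*w (N(w, m) = (-5*w)*m + w = -5*m*w + w = w - 5*m*w)
I = 21/2 (I = 35/(10/3) = 35*(3/10) = 21/2 ≈ 10.500)
F(z, X) = 238 + 17*z (F(z, X) = 17*(14 + z) = 238 + 17*z)
F(I, N(-8, 0)) + 4665 = (238 + 17*(21/2)) + 4665 = (238 + 357/2) + 4665 = 833/2 + 4665 = 10163/2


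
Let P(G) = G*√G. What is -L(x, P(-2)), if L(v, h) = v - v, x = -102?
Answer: 0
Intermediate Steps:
P(G) = G^(3/2)
L(v, h) = 0
-L(x, P(-2)) = -1*0 = 0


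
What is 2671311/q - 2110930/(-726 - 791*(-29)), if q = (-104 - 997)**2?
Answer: -833177875229/8975540271 ≈ -92.828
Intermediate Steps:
q = 1212201 (q = (-1101)**2 = 1212201)
2671311/q - 2110930/(-726 - 791*(-29)) = 2671311/1212201 - 2110930/(-726 - 791*(-29)) = 2671311*(1/1212201) - 2110930/(-726 + 22939) = 890437/404067 - 2110930/22213 = -833177875229/8975540271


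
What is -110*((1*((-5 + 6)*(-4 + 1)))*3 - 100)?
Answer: 11990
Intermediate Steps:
-110*((1*((-5 + 6)*(-4 + 1)))*3 - 100) = -110*((1*(1*(-3)))*3 - 100) = -110*((1*(-3))*3 - 100) = -110*(-3*3 - 100) = -110*(-9 - 100) = -110*(-109) = 11990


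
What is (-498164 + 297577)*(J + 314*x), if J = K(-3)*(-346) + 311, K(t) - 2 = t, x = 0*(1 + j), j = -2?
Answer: -131785659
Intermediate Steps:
x = 0 (x = 0*(1 - 2) = 0*(-1) = 0)
K(t) = 2 + t
J = 657 (J = (2 - 3)*(-346) + 311 = -1*(-346) + 311 = 346 + 311 = 657)
(-498164 + 297577)*(J + 314*x) = (-498164 + 297577)*(657 + 314*0) = -200587*(657 + 0) = -200587*657 = -131785659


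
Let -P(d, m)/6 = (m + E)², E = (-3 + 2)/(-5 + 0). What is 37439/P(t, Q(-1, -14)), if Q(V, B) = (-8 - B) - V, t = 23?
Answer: -935975/7776 ≈ -120.37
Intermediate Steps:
Q(V, B) = -8 - B - V
E = ⅕ (E = -1/(-5) = -1*(-⅕) = ⅕ ≈ 0.20000)
P(d, m) = -6*(⅕ + m)² (P(d, m) = -6*(m + ⅕)² = -6*(⅕ + m)²)
37439/P(t, Q(-1, -14)) = 37439/((-6*(1 + 5*(-8 - 1*(-14) - 1*(-1)))²/25)) = 37439/((-6*(1 + 5*(-8 + 14 + 1))²/25)) = 37439/((-6*(1 + 5*7)²/25)) = 37439/((-6*(1 + 35)²/25)) = 37439/((-6/25*36²)) = 37439/((-6/25*1296)) = 37439/(-7776/25) = 37439*(-25/7776) = -935975/7776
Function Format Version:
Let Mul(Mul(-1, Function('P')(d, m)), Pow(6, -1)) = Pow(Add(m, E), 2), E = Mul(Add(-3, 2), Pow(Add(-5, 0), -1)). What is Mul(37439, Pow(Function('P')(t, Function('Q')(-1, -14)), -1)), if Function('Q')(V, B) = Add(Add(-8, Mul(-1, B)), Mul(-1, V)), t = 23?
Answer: Rational(-935975, 7776) ≈ -120.37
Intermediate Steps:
Function('Q')(V, B) = Add(-8, Mul(-1, B), Mul(-1, V))
E = Rational(1, 5) (E = Mul(-1, Pow(-5, -1)) = Mul(-1, Rational(-1, 5)) = Rational(1, 5) ≈ 0.20000)
Function('P')(d, m) = Mul(-6, Pow(Add(Rational(1, 5), m), 2)) (Function('P')(d, m) = Mul(-6, Pow(Add(m, Rational(1, 5)), 2)) = Mul(-6, Pow(Add(Rational(1, 5), m), 2)))
Mul(37439, Pow(Function('P')(t, Function('Q')(-1, -14)), -1)) = Mul(37439, Pow(Mul(Rational(-6, 25), Pow(Add(1, Mul(5, Add(-8, Mul(-1, -14), Mul(-1, -1)))), 2)), -1)) = Mul(37439, Pow(Mul(Rational(-6, 25), Pow(Add(1, Mul(5, Add(-8, 14, 1))), 2)), -1)) = Mul(37439, Pow(Mul(Rational(-6, 25), Pow(Add(1, Mul(5, 7)), 2)), -1)) = Mul(37439, Pow(Mul(Rational(-6, 25), Pow(Add(1, 35), 2)), -1)) = Mul(37439, Pow(Mul(Rational(-6, 25), Pow(36, 2)), -1)) = Mul(37439, Pow(Mul(Rational(-6, 25), 1296), -1)) = Mul(37439, Pow(Rational(-7776, 25), -1)) = Mul(37439, Rational(-25, 7776)) = Rational(-935975, 7776)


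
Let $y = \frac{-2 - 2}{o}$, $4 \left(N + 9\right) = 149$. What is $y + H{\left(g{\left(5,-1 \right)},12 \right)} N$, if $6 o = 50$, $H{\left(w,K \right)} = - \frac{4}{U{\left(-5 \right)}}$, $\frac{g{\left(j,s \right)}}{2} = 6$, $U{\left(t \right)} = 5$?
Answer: $- \frac{577}{25} \approx -23.08$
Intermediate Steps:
$g{\left(j,s \right)} = 12$ ($g{\left(j,s \right)} = 2 \cdot 6 = 12$)
$N = \frac{113}{4}$ ($N = -9 + \frac{1}{4} \cdot 149 = -9 + \frac{149}{4} = \frac{113}{4} \approx 28.25$)
$H{\left(w,K \right)} = - \frac{4}{5}$
$o = \frac{25}{3}$ ($o = \frac{1}{6} \cdot 50 = \frac{25}{3} \approx 8.3333$)
$y = - \frac{12}{25}$ ($y = \frac{-2 - 2}{\frac{25}{3}} = \left(-4\right) \frac{3}{25} = - \frac{12}{25} \approx -0.48$)
$y + H{\left(g{\left(5,-1 \right)},12 \right)} N = - \frac{12}{25} - \frac{113}{5} = - \frac{577}{25}$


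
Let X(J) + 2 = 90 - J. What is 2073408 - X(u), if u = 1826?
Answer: 2075146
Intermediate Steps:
X(J) = 88 - J (X(J) = -2 + (90 - J) = 88 - J)
2073408 - X(u) = 2073408 - (88 - 1*1826) = 2073408 - (88 - 1826) = 2073408 - 1*(-1738) = 2073408 + 1738 = 2075146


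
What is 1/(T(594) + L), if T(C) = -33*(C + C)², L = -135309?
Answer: -1/46709661 ≈ -2.1409e-8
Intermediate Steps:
T(C) = -132*C² (T(C) = -33*4*C² = -132*C²)
1/(T(594) + L) = 1/(-132*594² - 135309) = 1/(-132*352836 - 135309) = 1/(-46574352 - 135309) = 1/(-46709661) = -1/46709661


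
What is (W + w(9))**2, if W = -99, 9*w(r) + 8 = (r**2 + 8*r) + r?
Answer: 543169/81 ≈ 6705.8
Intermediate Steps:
w(r) = -8/9 + r + r**2/9 (w(r) = -8/9 + ((r**2 + 8*r) + r)/9 = -8/9 + (r**2 + 9*r)/9 = -8/9 + (r + r**2/9) = -8/9 + r + r**2/9)
(W + w(9))**2 = (-99 + (-8/9 + 9 + (1/9)*9**2))**2 = (-99 + (-8/9 + 9 + (1/9)*81))**2 = (-99 + (-8/9 + 9 + 9))**2 = (-99 + 154/9)**2 = (-737/9)**2 = 543169/81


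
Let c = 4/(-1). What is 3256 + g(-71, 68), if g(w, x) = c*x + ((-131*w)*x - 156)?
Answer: 635296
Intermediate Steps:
c = -4 (c = -1*4 = -4)
g(w, x) = -156 - 4*x - 131*w*x (g(w, x) = -4*x + ((-131*w)*x - 156) = -4*x + (-131*w*x - 156) = -4*x + (-156 - 131*w*x) = -156 - 4*x - 131*w*x)
3256 + g(-71, 68) = 3256 + (-156 - 4*68 - 131*(-71)*68) = 3256 + (-156 - 272 + 632468) = 3256 + 632040 = 635296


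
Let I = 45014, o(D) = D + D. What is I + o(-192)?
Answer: 44630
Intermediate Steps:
o(D) = 2*D
I + o(-192) = 45014 + 2*(-192) = 45014 - 384 = 44630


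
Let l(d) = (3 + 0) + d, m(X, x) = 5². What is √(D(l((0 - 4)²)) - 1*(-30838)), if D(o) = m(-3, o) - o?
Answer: 2*√7711 ≈ 175.62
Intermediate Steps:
m(X, x) = 25
l(d) = 3 + d
D(o) = 25 - o
√(D(l((0 - 4)²)) - 1*(-30838)) = √((25 - (3 + (0 - 4)²)) - 1*(-30838)) = √((25 - (3 + (-4)²)) + 30838) = √((25 - (3 + 16)) + 30838) = √((25 - 1*19) + 30838) = √((25 - 19) + 30838) = √(6 + 30838) = √30844 = 2*√7711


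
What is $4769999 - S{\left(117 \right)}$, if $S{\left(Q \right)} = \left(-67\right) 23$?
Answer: $4771540$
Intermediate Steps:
$S{\left(Q \right)} = -1541$
$4769999 - S{\left(117 \right)} = 4769999 - -1541 = 4769999 + 1541 = 4771540$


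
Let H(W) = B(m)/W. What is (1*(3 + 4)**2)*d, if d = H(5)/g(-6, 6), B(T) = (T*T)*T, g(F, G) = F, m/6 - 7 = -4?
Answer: -47628/5 ≈ -9525.6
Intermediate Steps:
m = 18 (m = 42 + 6*(-4) = 42 - 24 = 18)
B(T) = T**3 (B(T) = T**2*T = T**3)
H(W) = 5832/W (H(W) = 18**3/W = 5832/W)
d = -972/5 (d = (5832/5)/(-6) = (5832*(1/5))*(-1/6) = (5832/5)*(-1/6) = -972/5 ≈ -194.40)
(1*(3 + 4)**2)*d = (1*(3 + 4)**2)*(-972/5) = (1*7**2)*(-972/5) = (1*49)*(-972/5) = 49*(-972/5) = -47628/5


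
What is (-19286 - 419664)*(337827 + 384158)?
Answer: -316915315750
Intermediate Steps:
(-19286 - 419664)*(337827 + 384158) = -438950*721985 = -316915315750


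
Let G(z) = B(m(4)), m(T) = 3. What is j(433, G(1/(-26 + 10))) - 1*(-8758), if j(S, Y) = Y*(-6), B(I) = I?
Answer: 8740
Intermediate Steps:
G(z) = 3
j(S, Y) = -6*Y
j(433, G(1/(-26 + 10))) - 1*(-8758) = -6*3 - 1*(-8758) = -18 + 8758 = 8740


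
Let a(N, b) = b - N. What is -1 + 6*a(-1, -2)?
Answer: -7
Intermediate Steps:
-1 + 6*a(-1, -2) = -1 + 6*(-2 - 1*(-1)) = -1 + 6*(-2 + 1) = -1 + 6*(-1) = -1 - 6 = -7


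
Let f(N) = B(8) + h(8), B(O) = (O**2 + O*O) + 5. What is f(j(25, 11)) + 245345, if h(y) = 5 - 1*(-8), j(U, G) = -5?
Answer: 245491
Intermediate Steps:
h(y) = 13 (h(y) = 5 + 8 = 13)
B(O) = 5 + 2*O**2 (B(O) = (O**2 + O**2) + 5 = 2*O**2 + 5 = 5 + 2*O**2)
f(N) = 146 (f(N) = (5 + 2*8**2) + 13 = (5 + 2*64) + 13 = (5 + 128) + 13 = 133 + 13 = 146)
f(j(25, 11)) + 245345 = 146 + 245345 = 245491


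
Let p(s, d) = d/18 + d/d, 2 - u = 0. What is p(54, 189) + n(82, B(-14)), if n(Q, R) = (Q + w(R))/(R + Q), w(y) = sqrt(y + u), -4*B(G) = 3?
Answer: 8131/650 + 2*sqrt(5)/325 ≈ 12.523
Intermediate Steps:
u = 2 (u = 2 - 1*0 = 2 + 0 = 2)
B(G) = -3/4 (B(G) = -1/4*3 = -3/4)
w(y) = sqrt(2 + y) (w(y) = sqrt(y + 2) = sqrt(2 + y))
p(s, d) = 1 + d/18 (p(s, d) = d*(1/18) + 1 = d/18 + 1 = 1 + d/18)
n(Q, R) = (Q + sqrt(2 + R))/(Q + R) (n(Q, R) = (Q + sqrt(2 + R))/(R + Q) = (Q + sqrt(2 + R))/(Q + R))
p(54, 189) + n(82, B(-14)) = (1 + (1/18)*189) + (82 + sqrt(2 - 3/4))/(82 - 3/4) = (1 + 21/2) + (82 + sqrt(5/4))/(325/4) = 23/2 + 4*(82 + sqrt(5)/2)/325 = 23/2 + (328/325 + 2*sqrt(5)/325) = 8131/650 + 2*sqrt(5)/325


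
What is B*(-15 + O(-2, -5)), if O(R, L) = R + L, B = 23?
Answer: -506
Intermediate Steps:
O(R, L) = L + R
B*(-15 + O(-2, -5)) = 23*(-15 + (-5 - 2)) = 23*(-15 - 7) = 23*(-22) = -506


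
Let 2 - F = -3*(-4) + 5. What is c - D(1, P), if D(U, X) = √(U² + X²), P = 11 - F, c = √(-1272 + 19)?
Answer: -√677 + I*√1253 ≈ -26.019 + 35.398*I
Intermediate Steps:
F = -15 (F = 2 - (-3*(-4) + 5) = 2 - (12 + 5) = 2 - 1*17 = 2 - 17 = -15)
c = I*√1253 (c = √(-1253) = I*√1253 ≈ 35.398*I)
P = 26 (P = 11 - 1*(-15) = 11 + 15 = 26)
c - D(1, P) = I*√1253 - √(1² + 26²) = I*√1253 - √(1 + 676) = I*√1253 - √677 = -√677 + I*√1253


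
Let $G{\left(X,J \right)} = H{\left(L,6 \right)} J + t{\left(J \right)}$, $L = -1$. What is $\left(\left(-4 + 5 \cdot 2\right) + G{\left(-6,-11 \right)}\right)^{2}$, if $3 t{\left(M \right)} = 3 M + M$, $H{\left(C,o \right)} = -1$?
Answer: $\frac{49}{9} \approx 5.4444$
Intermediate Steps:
$t{\left(M \right)} = \frac{4 M}{3}$ ($t{\left(M \right)} = \frac{3 M + M}{3} = \frac{4 M}{3}$)
$G{\left(X,J \right)} = \frac{J}{3}$ ($G{\left(X,J \right)} = - J + \frac{4 J}{3} = \frac{J}{3}$)
$\left(\left(-4 + 5 \cdot 2\right) + G{\left(-6,-11 \right)}\right)^{2} = \left(\left(-4 + 5 \cdot 2\right) + \frac{1}{3} \left(-11\right)\right)^{2} = \left(\left(-4 + 10\right) - \frac{11}{3}\right)^{2} = \left(6 - \frac{11}{3}\right)^{2} = \left(\frac{7}{3}\right)^{2} = \frac{49}{9}$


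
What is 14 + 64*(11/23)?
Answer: 1026/23 ≈ 44.609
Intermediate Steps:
14 + 64*(11/23) = 14 + 704/23 = 1026/23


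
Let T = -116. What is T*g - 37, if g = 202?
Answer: -23469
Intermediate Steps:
T*g - 37 = -116*202 - 37 = -23432 - 37 = -23469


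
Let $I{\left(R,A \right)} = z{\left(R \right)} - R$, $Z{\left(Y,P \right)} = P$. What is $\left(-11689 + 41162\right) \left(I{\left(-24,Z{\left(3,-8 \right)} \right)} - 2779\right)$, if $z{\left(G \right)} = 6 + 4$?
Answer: $-80903385$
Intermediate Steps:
$z{\left(G \right)} = 10$
$I{\left(R,A \right)} = 10 - R$
$\left(-11689 + 41162\right) \left(I{\left(-24,Z{\left(3,-8 \right)} \right)} - 2779\right) = \left(-11689 + 41162\right) \left(\left(10 - -24\right) - 2779\right) = 29473 \left(\left(10 + 24\right) - 2779\right) = 29473 \left(34 - 2779\right) = 29473 \left(-2745\right) = -80903385$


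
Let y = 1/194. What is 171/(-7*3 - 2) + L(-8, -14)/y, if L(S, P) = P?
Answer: -62639/23 ≈ -2723.4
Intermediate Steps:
y = 1/194 ≈ 0.0051546
171/(-7*3 - 2) + L(-8, -14)/y = 171/(-7*3 - 2) - 14/1/194 = 171/(-21 - 2) - 14*194 = 171/(-23) - 2716 = 171*(-1/23) - 2716 = -171/23 - 2716 = -62639/23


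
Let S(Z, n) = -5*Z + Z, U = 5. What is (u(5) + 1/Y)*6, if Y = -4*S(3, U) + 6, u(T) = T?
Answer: 271/9 ≈ 30.111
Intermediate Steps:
S(Z, n) = -4*Z
Y = 54 (Y = -(-16)*3 + 6 = -4*(-12) + 6 = 48 + 6 = 54)
(u(5) + 1/Y)*6 = (5 + 1/54)*6 = (271/54)*6 = 271/9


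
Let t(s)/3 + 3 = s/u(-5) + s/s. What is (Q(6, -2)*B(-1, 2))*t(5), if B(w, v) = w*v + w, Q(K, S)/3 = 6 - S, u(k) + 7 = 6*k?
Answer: 17064/37 ≈ 461.19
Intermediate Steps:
u(k) = -7 + 6*k
Q(K, S) = 18 - 3*S (Q(K, S) = 3*(6 - S) = 18 - 3*S)
B(w, v) = w + v*w (B(w, v) = v*w + w = w + v*w)
t(s) = -6 - 3*s/37 (t(s) = -9 + 3*(s/(-7 + 6*(-5)) + s/s) = -9 + 3*(s/(-7 - 30) + 1) = -9 + 3*(s/(-37) + 1) = -9 + 3*(s*(-1/37) + 1) = -9 + 3*(-s/37 + 1) = -9 + 3*(1 - s/37) = -9 + (3 - 3*s/37) = -6 - 3*s/37)
(Q(6, -2)*B(-1, 2))*t(5) = ((18 - 3*(-2))*(-(1 + 2)))*(-6 - 3/37*5) = ((18 + 6)*(-1*3))*(-6 - 15/37) = (24*(-3))*(-237/37) = -72*(-237/37) = 17064/37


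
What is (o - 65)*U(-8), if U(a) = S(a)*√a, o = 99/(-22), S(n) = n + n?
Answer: 2224*I*√2 ≈ 3145.2*I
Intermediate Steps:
S(n) = 2*n
o = -9/2 (o = 99*(-1/22) = -9/2 ≈ -4.5000)
U(a) = 2*a^(3/2) (U(a) = (2*a)*√a = 2*a^(3/2))
(o - 65)*U(-8) = (-9/2 - 65)*(2*(-8)^(3/2)) = -139*(-16*I*√2) = -(-2224)*I*√2 = 2224*I*√2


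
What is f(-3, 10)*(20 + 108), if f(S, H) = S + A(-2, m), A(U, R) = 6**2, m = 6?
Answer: 4224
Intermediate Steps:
A(U, R) = 36
f(S, H) = 36 + S (f(S, H) = S + 36 = 36 + S)
f(-3, 10)*(20 + 108) = (36 - 3)*(20 + 108) = 33*128 = 4224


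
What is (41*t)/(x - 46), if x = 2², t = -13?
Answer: 533/42 ≈ 12.690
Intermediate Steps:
x = 4
(41*t)/(x - 46) = (41*(-13))/(4 - 46) = -533/(-42) = -533*(-1/42) = 533/42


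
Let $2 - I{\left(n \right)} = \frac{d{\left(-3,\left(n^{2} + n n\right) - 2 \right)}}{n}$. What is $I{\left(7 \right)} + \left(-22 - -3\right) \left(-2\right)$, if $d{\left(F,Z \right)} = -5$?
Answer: $\frac{285}{7} \approx 40.714$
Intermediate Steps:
$I{\left(n \right)} = 2 + \frac{5}{n}$ ($I{\left(n \right)} = 2 - - \frac{5}{n} = 2 + \frac{5}{n}$)
$I{\left(7 \right)} + \left(-22 - -3\right) \left(-2\right) = \left(2 + \frac{5}{7}\right) + \left(-22 - -3\right) \left(-2\right) = \left(2 + 5 \cdot \frac{1}{7}\right) + \left(-22 + 3\right) \left(-2\right) = \left(2 + \frac{5}{7}\right) - -38 = \frac{19}{7} + 38 = \frac{285}{7}$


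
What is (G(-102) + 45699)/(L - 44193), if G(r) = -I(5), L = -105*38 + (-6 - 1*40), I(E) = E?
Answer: -45694/48229 ≈ -0.94744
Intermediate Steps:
L = -4036 (L = -3990 + (-6 - 40) = -3990 - 46 = -4036)
G(r) = -5 (G(r) = -1*5 = -5)
(G(-102) + 45699)/(L - 44193) = (-5 + 45699)/(-4036 - 44193) = 45694/(-48229) = 45694*(-1/48229) = -45694/48229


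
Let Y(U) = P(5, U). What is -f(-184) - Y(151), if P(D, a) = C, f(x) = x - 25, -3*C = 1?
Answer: 628/3 ≈ 209.33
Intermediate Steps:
C = -⅓ (C = -⅓*1 = -⅓ ≈ -0.33333)
f(x) = -25 + x
P(D, a) = -⅓
Y(U) = -⅓
-f(-184) - Y(151) = -(-25 - 184) - 1*(-⅓) = -1*(-209) + ⅓ = 209 + ⅓ = 628/3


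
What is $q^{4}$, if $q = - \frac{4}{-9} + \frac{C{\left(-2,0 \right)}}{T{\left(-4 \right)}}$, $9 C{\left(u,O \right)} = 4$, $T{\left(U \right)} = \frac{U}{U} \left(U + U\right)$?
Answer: $\frac{2401}{104976} \approx 0.022872$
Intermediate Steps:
$T{\left(U \right)} = 2 U$ ($T{\left(U \right)} = 1 \cdot 2 U = 2 U$)
$C{\left(u,O \right)} = \frac{4}{9}$ ($C{\left(u,O \right)} = \frac{1}{9} \cdot 4 = \frac{4}{9}$)
$q = \frac{7}{18}$ ($q = - \frac{4}{-9} + \frac{4}{9 \cdot 2 \left(-4\right)} = \left(-4\right) \left(- \frac{1}{9}\right) + \frac{4}{9 \left(-8\right)} = \frac{4}{9} + \frac{4}{9} \left(- \frac{1}{8}\right) = \frac{4}{9} - \frac{1}{18} = \frac{7}{18} \approx 0.38889$)
$q^{4} = \left(\frac{7}{18}\right)^{4} = \frac{2401}{104976}$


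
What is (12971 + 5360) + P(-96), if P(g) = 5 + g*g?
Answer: 27552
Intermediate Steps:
P(g) = 5 + g²
(12971 + 5360) + P(-96) = (12971 + 5360) + (5 + (-96)²) = 18331 + (5 + 9216) = 18331 + 9221 = 27552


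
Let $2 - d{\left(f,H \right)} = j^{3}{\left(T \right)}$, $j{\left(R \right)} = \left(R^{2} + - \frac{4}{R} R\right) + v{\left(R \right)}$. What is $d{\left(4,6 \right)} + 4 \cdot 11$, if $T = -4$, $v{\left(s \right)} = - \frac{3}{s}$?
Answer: $- \frac{129707}{64} \approx -2026.7$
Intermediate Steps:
$j{\left(R \right)} = -4 + R^{2} - \frac{3}{R}$ ($j{\left(R \right)} = \left(R^{2} + - \frac{4}{R} R\right) - \frac{3}{R} = \left(R^{2} - 4\right) - \frac{3}{R} = \left(-4 + R^{2}\right) - \frac{3}{R} = -4 + R^{2} - \frac{3}{R}$)
$d{\left(f,H \right)} = - \frac{132523}{64}$ ($d{\left(f,H \right)} = 2 - \left(-4 + \left(-4\right)^{2} - \frac{3}{-4}\right)^{3} = 2 - \left(-4 + 16 - - \frac{3}{4}\right)^{3} = 2 - \left(-4 + 16 + \frac{3}{4}\right)^{3} = 2 - \left(\frac{51}{4}\right)^{3} = 2 - \frac{132651}{64} = - \frac{132523}{64}$)
$d{\left(4,6 \right)} + 4 \cdot 11 = - \frac{132523}{64} + 4 \cdot 11 = - \frac{132523}{64} + 44 = - \frac{129707}{64}$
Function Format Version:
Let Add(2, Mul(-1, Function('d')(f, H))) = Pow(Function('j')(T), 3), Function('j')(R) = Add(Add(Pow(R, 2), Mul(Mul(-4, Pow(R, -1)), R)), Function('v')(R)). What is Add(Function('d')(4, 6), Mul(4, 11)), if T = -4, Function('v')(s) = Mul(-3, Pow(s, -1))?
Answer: Rational(-129707, 64) ≈ -2026.7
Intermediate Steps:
Function('j')(R) = Add(-4, Pow(R, 2), Mul(-3, Pow(R, -1))) (Function('j')(R) = Add(Add(Pow(R, 2), Mul(Mul(-4, Pow(R, -1)), R)), Mul(-3, Pow(R, -1))) = Add(Add(Pow(R, 2), -4), Mul(-3, Pow(R, -1))) = Add(Add(-4, Pow(R, 2)), Mul(-3, Pow(R, -1))) = Add(-4, Pow(R, 2), Mul(-3, Pow(R, -1))))
Function('d')(f, H) = Rational(-132523, 64) (Function('d')(f, H) = Add(2, Mul(-1, Pow(Add(-4, Pow(-4, 2), Mul(-3, Pow(-4, -1))), 3))) = Add(2, Mul(-1, Pow(Add(-4, 16, Mul(-3, Rational(-1, 4))), 3))) = Add(2, Mul(-1, Pow(Add(-4, 16, Rational(3, 4)), 3))) = Add(2, Mul(-1, Pow(Rational(51, 4), 3))) = Add(2, Mul(-1, Rational(132651, 64))) = Add(2, Rational(-132651, 64)) = Rational(-132523, 64))
Add(Function('d')(4, 6), Mul(4, 11)) = Add(Rational(-132523, 64), Mul(4, 11)) = Add(Rational(-132523, 64), 44) = Rational(-129707, 64)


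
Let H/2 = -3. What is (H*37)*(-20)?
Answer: 4440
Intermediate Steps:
H = -6 (H = 2*(-3) = -6)
(H*37)*(-20) = -6*37*(-20) = -222*(-20) = 4440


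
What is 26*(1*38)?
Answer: 988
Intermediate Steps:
26*(1*38) = 26*38 = 988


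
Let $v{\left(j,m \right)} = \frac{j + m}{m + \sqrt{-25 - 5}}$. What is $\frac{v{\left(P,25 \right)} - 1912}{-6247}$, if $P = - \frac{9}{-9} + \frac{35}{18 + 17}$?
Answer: $\frac{250337}{818357} + \frac{27 i \sqrt{30}}{4091785} \approx 0.3059 + 3.6142 \cdot 10^{-5} i$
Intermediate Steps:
$P = 2$ ($P = \left(-9\right) \left(- \frac{1}{9}\right) + \frac{35}{35} = 1 + 35 \cdot \frac{1}{35} = 1 + 1 = 2$)
$v{\left(j,m \right)} = \frac{j + m}{m + i \sqrt{30}}$ ($v{\left(j,m \right)} = \frac{j + m}{m + \sqrt{-30}} = \frac{j + m}{m + i \sqrt{30}}$)
$\frac{v{\left(P,25 \right)} - 1912}{-6247} = \frac{\frac{2 + 25}{25 + i \sqrt{30}} - 1912}{-6247} = \left(\frac{1}{25 + i \sqrt{30}} \cdot 27 - 1912\right) \left(- \frac{1}{6247}\right) = \left(\frac{27}{25 + i \sqrt{30}} - 1912\right) \left(- \frac{1}{6247}\right) = \left(-1912 + \frac{27}{25 + i \sqrt{30}}\right) \left(- \frac{1}{6247}\right) = \frac{1912}{6247} - \frac{27}{6247 \left(25 + i \sqrt{30}\right)}$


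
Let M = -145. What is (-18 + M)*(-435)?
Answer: 70905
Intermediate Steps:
(-18 + M)*(-435) = (-18 - 145)*(-435) = -163*(-435) = 70905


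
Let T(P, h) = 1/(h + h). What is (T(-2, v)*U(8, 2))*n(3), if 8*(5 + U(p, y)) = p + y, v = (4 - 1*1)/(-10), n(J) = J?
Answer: 75/4 ≈ 18.750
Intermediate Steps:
v = -3/10 (v = (4 - 1)*(-1/10) = 3*(-1/10) = -3/10 ≈ -0.30000)
T(P, h) = 1/(2*h)
U(p, y) = -5 + p/8 + y/8 (U(p, y) = -5 + (p + y)/8 = -5 + (p/8 + y/8) = -5 + p/8 + y/8)
(T(-2, v)*U(8, 2))*n(3) = ((1/(2*(-3/10)))*(-5 + (1/8)*8 + (1/8)*2))*3 = (((1/2)*(-10/3))*(-5 + 1 + 1/4))*3 = -5/3*(-15/4)*3 = (25/4)*3 = 75/4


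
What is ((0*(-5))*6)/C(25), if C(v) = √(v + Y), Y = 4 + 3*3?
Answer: 0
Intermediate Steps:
Y = 13 (Y = 4 + 9 = 13)
C(v) = √(13 + v) (C(v) = √(v + 13) = √(13 + v))
((0*(-5))*6)/C(25) = ((0*(-5))*6)/(√(13 + 25)) = (0*6)/(√38) = 0*(√38/38) = 0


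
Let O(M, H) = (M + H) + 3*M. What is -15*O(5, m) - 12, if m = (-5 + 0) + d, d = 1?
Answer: -252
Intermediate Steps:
m = -4 (m = (-5 + 0) + 1 = -5 + 1 = -4)
O(M, H) = H + 4*M (O(M, H) = (H + M) + 3*M = H + 4*M)
-15*O(5, m) - 12 = -15*(-4 + 4*5) - 12 = -15*(-4 + 20) - 12 = -15*16 - 12 = -240 - 12 = -252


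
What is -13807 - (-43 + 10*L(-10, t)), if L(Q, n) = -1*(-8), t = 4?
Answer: -13844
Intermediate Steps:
L(Q, n) = 8
-13807 - (-43 + 10*L(-10, t)) = -13807 - (-43 + 10*8) = -13807 - (-43 + 80) = -13807 - 1*37 = -13807 - 37 = -13844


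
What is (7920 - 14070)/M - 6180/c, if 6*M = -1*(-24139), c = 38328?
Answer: -130290185/77099966 ≈ -1.6899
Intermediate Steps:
M = 24139/6 (M = (-1*(-24139))/6 = (1/6)*24139 = 24139/6 ≈ 4023.2)
(7920 - 14070)/M - 6180/c = (7920 - 14070)/(24139/6) - 6180/38328 = -6150*6/24139 - 6180*1/38328 = -36900/24139 - 515/3194 = -130290185/77099966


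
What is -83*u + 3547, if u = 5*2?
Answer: 2717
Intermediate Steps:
u = 10
-83*u + 3547 = -83*10 + 3547 = -830 + 3547 = 2717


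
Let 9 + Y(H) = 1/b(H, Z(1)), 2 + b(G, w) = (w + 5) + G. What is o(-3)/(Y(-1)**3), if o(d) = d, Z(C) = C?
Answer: 81/17576 ≈ 0.0046086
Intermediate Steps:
b(G, w) = 3 + G + w (b(G, w) = -2 + ((w + 5) + G) = -2 + ((5 + w) + G) = -2 + (5 + G + w) = 3 + G + w)
Y(H) = -9 + 1/(4 + H) (Y(H) = -9 + 1/(3 + H + 1) = -9 + 1/(4 + H))
o(-3)/(Y(-1)**3) = -3*(4 - 1)**3/(-35 - 9*(-1))**3 = -3*27/(-35 + 9)**3 = -3/(((1/3)*(-26))**3) = -3/((-26/3)**3) = -3/(-17576/27) = -3*(-27/17576) = 81/17576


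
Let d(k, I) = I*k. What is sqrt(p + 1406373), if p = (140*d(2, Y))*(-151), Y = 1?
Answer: sqrt(1364093) ≈ 1167.9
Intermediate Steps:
p = -42280 (p = (140*(1*2))*(-151) = (140*2)*(-151) = 280*(-151) = -42280)
sqrt(p + 1406373) = sqrt(-42280 + 1406373) = sqrt(1364093)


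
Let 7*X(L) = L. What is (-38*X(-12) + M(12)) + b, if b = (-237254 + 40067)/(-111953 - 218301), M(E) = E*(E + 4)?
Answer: 595837509/2311778 ≈ 257.74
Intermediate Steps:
M(E) = E*(4 + E)
X(L) = L/7
b = 197187/330254 (b = -197187/(-330254) = -197187*(-1/330254) = 197187/330254 ≈ 0.59708)
(-38*X(-12) + M(12)) + b = (-38*(-12)/7 + 12*(4 + 12)) + 197187/330254 = (-38*(-12/7) + 12*16) + 197187/330254 = (456/7 + 192) + 197187/330254 = 1800/7 + 197187/330254 = 595837509/2311778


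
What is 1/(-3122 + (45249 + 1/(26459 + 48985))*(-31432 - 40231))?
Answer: -75444/244640916647459 ≈ -3.0839e-10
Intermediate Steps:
1/(-3122 + (45249 + 1/(26459 + 48985))*(-31432 - 40231)) = 1/(-3122 + (45249 + 1/75444)*(-71663)) = 1/(-3122 + (3413765557/75444)*(-71663)) = 1/(-3122 - 244640681111291/75444) = 1/(-244640916647459/75444) = -75444/244640916647459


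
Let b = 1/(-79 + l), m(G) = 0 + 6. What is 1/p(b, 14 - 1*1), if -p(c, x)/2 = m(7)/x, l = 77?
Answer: -13/12 ≈ -1.0833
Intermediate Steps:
m(G) = 6
b = -½ (b = 1/(-79 + 77) = 1/(-2) = -½ ≈ -0.50000)
p(c, x) = -12/x
1/p(b, 14 - 1*1) = 1/(-12/(14 - 1*1)) = 1/(-12/(14 - 1)) = 1/(-12/13) = -13/12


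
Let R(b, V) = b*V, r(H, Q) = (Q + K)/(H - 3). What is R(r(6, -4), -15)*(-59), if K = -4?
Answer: -2360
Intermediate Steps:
r(H, Q) = (-4 + Q)/(-3 + H) (r(H, Q) = (Q - 4)/(H - 3) = (-4 + Q)/(-3 + H))
R(b, V) = V*b
R(r(6, -4), -15)*(-59) = -15*(-4 - 4)/(-3 + 6)*(-59) = -15*(-8)/3*(-59) = -5*(-8)*(-59) = -15*(-8/3)*(-59) = 40*(-59) = -2360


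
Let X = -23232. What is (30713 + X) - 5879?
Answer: 1602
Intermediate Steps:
(30713 + X) - 5879 = (30713 - 23232) - 5879 = 7481 - 5879 = 1602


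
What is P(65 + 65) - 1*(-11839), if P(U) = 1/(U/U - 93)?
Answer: 1089187/92 ≈ 11839.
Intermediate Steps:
P(U) = -1/92 (P(U) = 1/(1 - 93) = 1/(-92) = -1/92)
P(65 + 65) - 1*(-11839) = -1/92 - 1*(-11839) = -1/92 + 11839 = 1089187/92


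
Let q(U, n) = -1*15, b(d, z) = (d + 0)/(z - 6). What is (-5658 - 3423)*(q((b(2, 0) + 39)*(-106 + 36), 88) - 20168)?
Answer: 183281823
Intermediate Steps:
b(d, z) = d/(-6 + z)
q(U, n) = -15
(-5658 - 3423)*(q((b(2, 0) + 39)*(-106 + 36), 88) - 20168) = (-5658 - 3423)*(-15 - 20168) = -9081*(-20183) = 183281823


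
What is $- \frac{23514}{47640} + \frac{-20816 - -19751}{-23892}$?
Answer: $- \frac{3549027}{7904270} \approx -0.449$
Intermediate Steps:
$- \frac{23514}{47640} + \frac{-20816 - -19751}{-23892} = \left(-23514\right) \frac{1}{47640} + \left(-20816 + 19751\right) \left(- \frac{1}{23892}\right) = - \frac{3919}{7940} - - \frac{355}{7964} = - \frac{3919}{7940} + \frac{355}{7964} = - \frac{3549027}{7904270}$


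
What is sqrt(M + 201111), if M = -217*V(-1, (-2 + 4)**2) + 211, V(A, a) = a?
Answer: sqrt(200454) ≈ 447.72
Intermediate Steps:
M = -657 (M = -217*(-2 + 4)**2 + 211 = -217*2**2 + 211 = -217*4 + 211 = -868 + 211 = -657)
sqrt(M + 201111) = sqrt(-657 + 201111) = sqrt(200454)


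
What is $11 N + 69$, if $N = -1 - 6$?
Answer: $-8$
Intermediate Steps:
$N = -7$ ($N = -1 - 6 = -7$)
$11 N + 69 = 11 \left(-7\right) + 69 = -77 + 69 = -8$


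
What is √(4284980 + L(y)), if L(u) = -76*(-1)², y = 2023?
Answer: 2*√1071226 ≈ 2070.0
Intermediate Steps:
L(u) = -76 (L(u) = -76*1 = -76)
√(4284980 + L(y)) = √(4284980 - 76) = √4284904 = 2*√1071226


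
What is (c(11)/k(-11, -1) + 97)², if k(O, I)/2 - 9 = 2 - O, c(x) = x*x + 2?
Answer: 19280881/1936 ≈ 9959.1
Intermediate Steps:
c(x) = 2 + x² (c(x) = x² + 2 = 2 + x²)
k(O, I) = 22 - 2*O (k(O, I) = 18 + 2*(2 - O) = 18 + (4 - 2*O) = 22 - 2*O)
(c(11)/k(-11, -1) + 97)² = ((2 + 11²)/(22 - 2*(-11)) + 97)² = ((2 + 121)/(22 + 22) + 97)² = (123/44 + 97)² = (4391/44)² = 19280881/1936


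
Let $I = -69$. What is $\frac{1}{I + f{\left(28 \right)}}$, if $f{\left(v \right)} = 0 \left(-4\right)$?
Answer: $- \frac{1}{69} \approx -0.014493$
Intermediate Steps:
$f{\left(v \right)} = 0$
$\frac{1}{I + f{\left(28 \right)}} = \frac{1}{-69 + 0} = \frac{1}{-69} = - \frac{1}{69}$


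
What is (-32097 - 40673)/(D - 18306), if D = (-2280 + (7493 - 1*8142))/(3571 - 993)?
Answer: 187601060/47195797 ≈ 3.9750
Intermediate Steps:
D = -2929/2578 (D = (-2280 + (7493 - 8142))/2578 = (-2280 - 649)*(1/2578) = -2929*1/2578 = -2929/2578 ≈ -1.1362)
(-32097 - 40673)/(D - 18306) = (-32097 - 40673)/(-2929/2578 - 18306) = -72770/(-47195797/2578) = -72770*(-2578/47195797) = 187601060/47195797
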